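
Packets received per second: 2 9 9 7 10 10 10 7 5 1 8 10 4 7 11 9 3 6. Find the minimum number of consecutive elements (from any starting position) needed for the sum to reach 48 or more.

6

add 2: running sum 2 < 48
add 9: running sum 11 < 48
add 9: running sum 20 < 48
add 7: running sum 27 < 48
add 10: running sum 37 < 48
add 10: running sum 47 < 48
add 10: shortest ending here [9, 9, 7, 10, 10, 10] sum 55, len 6
add 7: shortest ending here [9, 7, 10, 10, 10, 7] sum 53, len 6
add 5: shortest ending here [7, 10, 10, 10, 7, 5] sum 49, len 6
add 1: shortest ending here [7, 10, 10, 10, 7, 5, 1] sum 50, len 7
add 8: shortest ending here [10, 10, 10, 7, 5, 1, 8] sum 51, len 7
add 10: shortest ending here [10, 10, 7, 5, 1, 8, 10] sum 51, len 7
add 4: shortest ending here [10, 10, 7, 5, 1, 8, 10, 4] sum 55, len 8
add 7: shortest ending here [10, 7, 5, 1, 8, 10, 4, 7] sum 52, len 8
add 11: shortest ending here [7, 5, 1, 8, 10, 4, 7, 11] sum 53, len 8
add 9: shortest ending here [8, 10, 4, 7, 11, 9] sum 49, len 6
add 3: shortest ending here [8, 10, 4, 7, 11, 9, 3] sum 52, len 7
add 6: shortest ending here [10, 4, 7, 11, 9, 3, 6] sum 50, len 7
Shortest qualifying length: 6.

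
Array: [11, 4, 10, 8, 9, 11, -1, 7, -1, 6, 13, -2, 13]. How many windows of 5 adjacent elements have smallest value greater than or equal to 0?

2

11 4 10 8 9 → min 4  ≥ 0 ✓
4 10 8 9 11 → min 4  ≥ 0 ✓
10 8 9 11 -1 → min -1
8 9 11 -1 7 → min -1
9 11 -1 7 -1 → min -1
11 -1 7 -1 6 → min -1
-1 7 -1 6 13 → min -1
7 -1 6 13 -2 → min -2
-1 6 13 -2 13 → min -2
2 windows satisfy the condition.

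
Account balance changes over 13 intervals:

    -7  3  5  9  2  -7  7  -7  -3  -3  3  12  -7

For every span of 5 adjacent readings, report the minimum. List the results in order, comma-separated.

Sliding a size-5 window across the 13 values:
(-7, 3, 5, 9, 2) → min -7
(3, 5, 9, 2, -7) → min -7
(5, 9, 2, -7, 7) → min -7
(9, 2, -7, 7, -7) → min -7
(2, -7, 7, -7, -3) → min -7
(-7, 7, -7, -3, -3) → min -7
(7, -7, -3, -3, 3) → min -7
(-7, -3, -3, 3, 12) → min -7
(-3, -3, 3, 12, -7) → min -7

-7, -7, -7, -7, -7, -7, -7, -7, -7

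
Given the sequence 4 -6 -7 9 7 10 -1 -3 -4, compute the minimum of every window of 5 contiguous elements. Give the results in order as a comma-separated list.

-7, -7, -7, -3, -4

Sliding a size-5 window across the 9 values:
[4, -6, -7, 9, 7] → min -7
[-6, -7, 9, 7, 10] → min -7
[-7, 9, 7, 10, -1] → min -7
[9, 7, 10, -1, -3] → min -3
[7, 10, -1, -3, -4] → min -4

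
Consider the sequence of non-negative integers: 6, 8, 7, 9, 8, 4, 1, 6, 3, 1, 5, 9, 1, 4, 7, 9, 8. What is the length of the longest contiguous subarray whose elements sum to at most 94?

Extend to the right; shrink from the left whenever the sum exceeds 94:
→ 6: sum 6, len 1
→ 8: sum 14, len 2
→ 7: sum 21, len 3
→ 9: sum 30, len 4
→ 8: sum 38, len 5
→ 4: sum 42, len 6
→ 1: sum 43, len 7
→ 6: sum 49, len 8
→ 3: sum 52, len 9
→ 1: sum 53, len 10
→ 5: sum 58, len 11
→ 9: sum 67, len 12
→ 1: sum 68, len 13
→ 4: sum 72, len 14
→ 7: sum 79, len 15
→ 9: sum 88, len 16
→ 8 (dropped 6): sum 90, len 16
Longest length seen: 16.

16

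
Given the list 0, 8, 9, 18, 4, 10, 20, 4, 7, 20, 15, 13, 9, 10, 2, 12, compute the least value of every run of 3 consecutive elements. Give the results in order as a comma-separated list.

0, 8, 4, 4, 4, 4, 4, 4, 7, 13, 9, 9, 2, 2

(0, 8, 9) → min 0
(8, 9, 18) → min 8
(9, 18, 4) → min 4
(18, 4, 10) → min 4
(4, 10, 20) → min 4
(10, 20, 4) → min 4
(20, 4, 7) → min 4
(4, 7, 20) → min 4
(7, 20, 15) → min 7
(20, 15, 13) → min 13
(15, 13, 9) → min 9
(13, 9, 10) → min 9
(9, 10, 2) → min 2
(10, 2, 12) → min 2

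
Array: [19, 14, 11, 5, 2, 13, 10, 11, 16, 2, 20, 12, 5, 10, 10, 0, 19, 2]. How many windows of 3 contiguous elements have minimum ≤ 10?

[19, 14, 11] → min 11
[14, 11, 5] → min 5  ≤ 10 ✓
[11, 5, 2] → min 2  ≤ 10 ✓
[5, 2, 13] → min 2  ≤ 10 ✓
[2, 13, 10] → min 2  ≤ 10 ✓
[13, 10, 11] → min 10  ≤ 10 ✓
[10, 11, 16] → min 10  ≤ 10 ✓
[11, 16, 2] → min 2  ≤ 10 ✓
[16, 2, 20] → min 2  ≤ 10 ✓
[2, 20, 12] → min 2  ≤ 10 ✓
[20, 12, 5] → min 5  ≤ 10 ✓
[12, 5, 10] → min 5  ≤ 10 ✓
[5, 10, 10] → min 5  ≤ 10 ✓
[10, 10, 0] → min 0  ≤ 10 ✓
[10, 0, 19] → min 0  ≤ 10 ✓
[0, 19, 2] → min 0  ≤ 10 ✓
15 windows satisfy the condition.

15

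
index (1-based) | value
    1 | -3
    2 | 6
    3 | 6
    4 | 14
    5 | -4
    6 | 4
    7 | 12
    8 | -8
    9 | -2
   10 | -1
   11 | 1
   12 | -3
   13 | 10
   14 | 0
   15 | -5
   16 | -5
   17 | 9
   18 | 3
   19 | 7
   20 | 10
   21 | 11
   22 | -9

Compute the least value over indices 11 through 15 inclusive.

-5

Elements at indices 11..15: 1, -3, 10, 0, -5
min(1, -3, 10, 0, -5) = -5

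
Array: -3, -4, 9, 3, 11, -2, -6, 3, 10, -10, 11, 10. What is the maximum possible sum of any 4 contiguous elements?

Window sums for each of the 9 positions:
(-3, -4, 9, 3) → sum 5
(-4, 9, 3, 11) → sum 19
(9, 3, 11, -2) → sum 21
(3, 11, -2, -6) → sum 6
(11, -2, -6, 3) → sum 6
(-2, -6, 3, 10) → sum 5
(-6, 3, 10, -10) → sum -3
(3, 10, -10, 11) → sum 14
(10, -10, 11, 10) → sum 21
Maximum of these is 21.

21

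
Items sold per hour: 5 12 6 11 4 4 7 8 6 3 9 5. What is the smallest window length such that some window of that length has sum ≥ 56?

add 5: running sum 5 < 56
add 12: running sum 17 < 56
add 6: running sum 23 < 56
add 11: running sum 34 < 56
add 4: running sum 38 < 56
add 4: running sum 42 < 56
add 7: running sum 49 < 56
add 8: shortest ending here [5, 12, 6, 11, 4, 4, 7, 8] sum 57, len 8
add 6: shortest ending here [12, 6, 11, 4, 4, 7, 8, 6] sum 58, len 8
add 3: shortest ending here [12, 6, 11, 4, 4, 7, 8, 6, 3] sum 61, len 9
add 9: shortest ending here [6, 11, 4, 4, 7, 8, 6, 3, 9] sum 58, len 9
add 5: shortest ending here [11, 4, 4, 7, 8, 6, 3, 9, 5] sum 57, len 9
Shortest qualifying length: 8.

8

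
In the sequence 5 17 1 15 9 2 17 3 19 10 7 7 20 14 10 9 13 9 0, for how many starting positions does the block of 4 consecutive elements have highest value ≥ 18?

8

[5, 17, 1, 15] → max 17
[17, 1, 15, 9] → max 17
[1, 15, 9, 2] → max 15
[15, 9, 2, 17] → max 17
[9, 2, 17, 3] → max 17
[2, 17, 3, 19] → max 19  ≥ 18 ✓
[17, 3, 19, 10] → max 19  ≥ 18 ✓
[3, 19, 10, 7] → max 19  ≥ 18 ✓
[19, 10, 7, 7] → max 19  ≥ 18 ✓
[10, 7, 7, 20] → max 20  ≥ 18 ✓
[7, 7, 20, 14] → max 20  ≥ 18 ✓
[7, 20, 14, 10] → max 20  ≥ 18 ✓
[20, 14, 10, 9] → max 20  ≥ 18 ✓
[14, 10, 9, 13] → max 14
[10, 9, 13, 9] → max 13
[9, 13, 9, 0] → max 13
8 windows satisfy the condition.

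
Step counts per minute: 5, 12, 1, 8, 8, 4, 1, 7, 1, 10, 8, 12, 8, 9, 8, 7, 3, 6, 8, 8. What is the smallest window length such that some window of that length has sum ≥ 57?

7

add 5: running sum 5 < 57
add 12: running sum 17 < 57
add 1: running sum 18 < 57
add 8: running sum 26 < 57
add 8: running sum 34 < 57
add 4: running sum 38 < 57
add 1: running sum 39 < 57
add 7: running sum 46 < 57
add 1: running sum 47 < 57
end 9: [5, 12, 1, 8, 8, 4, 1, 7, 1, 10] sum 57, len 10
end 10: [12, 1, 8, 8, 4, 1, 7, 1, 10, 8] sum 60, len 10
end 11: [8, 8, 4, 1, 7, 1, 10, 8, 12] sum 59, len 9
end 12: [8, 4, 1, 7, 1, 10, 8, 12, 8] sum 59, len 9
end 13: [4, 1, 7, 1, 10, 8, 12, 8, 9] sum 60, len 9
end 14: [7, 1, 10, 8, 12, 8, 9, 8] sum 63, len 8
end 15: [10, 8, 12, 8, 9, 8, 7] sum 62, len 7
end 16: [10, 8, 12, 8, 9, 8, 7, 3] sum 65, len 8
end 17: [8, 12, 8, 9, 8, 7, 3, 6] sum 61, len 8
end 18: [12, 8, 9, 8, 7, 3, 6, 8] sum 61, len 8
end 19: [8, 9, 8, 7, 3, 6, 8, 8] sum 57, len 8
Shortest qualifying length: 7.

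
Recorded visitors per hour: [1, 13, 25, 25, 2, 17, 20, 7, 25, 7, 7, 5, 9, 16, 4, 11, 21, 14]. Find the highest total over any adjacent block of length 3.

Each size-3 window and its sum:
1 13 25 → sum 39
13 25 25 → sum 63
25 25 2 → sum 52
25 2 17 → sum 44
2 17 20 → sum 39
17 20 7 → sum 44
20 7 25 → sum 52
7 25 7 → sum 39
25 7 7 → sum 39
7 7 5 → sum 19
7 5 9 → sum 21
5 9 16 → sum 30
9 16 4 → sum 29
16 4 11 → sum 31
4 11 21 → sum 36
11 21 14 → sum 46
Highest of these is 63.

63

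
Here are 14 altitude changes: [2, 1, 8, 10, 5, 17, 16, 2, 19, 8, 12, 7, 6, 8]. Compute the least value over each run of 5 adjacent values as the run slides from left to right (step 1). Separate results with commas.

Sliding a size-5 window across the 14 values:
2 1 8 10 5 → min 1
1 8 10 5 17 → min 1
8 10 5 17 16 → min 5
10 5 17 16 2 → min 2
5 17 16 2 19 → min 2
17 16 2 19 8 → min 2
16 2 19 8 12 → min 2
2 19 8 12 7 → min 2
19 8 12 7 6 → min 6
8 12 7 6 8 → min 6

1, 1, 5, 2, 2, 2, 2, 2, 6, 6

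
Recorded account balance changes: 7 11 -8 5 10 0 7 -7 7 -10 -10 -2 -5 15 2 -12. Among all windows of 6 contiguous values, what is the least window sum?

-27

7 11 -8 5 10 0 → sum 25
11 -8 5 10 0 7 → sum 25
-8 5 10 0 7 -7 → sum 7
5 10 0 7 -7 7 → sum 22
10 0 7 -7 7 -10 → sum 7
0 7 -7 7 -10 -10 → sum -13
7 -7 7 -10 -10 -2 → sum -15
-7 7 -10 -10 -2 -5 → sum -27
7 -10 -10 -2 -5 15 → sum -5
-10 -10 -2 -5 15 2 → sum -10
-10 -2 -5 15 2 -12 → sum -12
Least of these is -27.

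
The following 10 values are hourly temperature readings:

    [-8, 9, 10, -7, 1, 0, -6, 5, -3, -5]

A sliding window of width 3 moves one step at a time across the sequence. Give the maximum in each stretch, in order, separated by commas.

(-8, 9, 10) → max 10
(9, 10, -7) → max 10
(10, -7, 1) → max 10
(-7, 1, 0) → max 1
(1, 0, -6) → max 1
(0, -6, 5) → max 5
(-6, 5, -3) → max 5
(5, -3, -5) → max 5

10, 10, 10, 1, 1, 5, 5, 5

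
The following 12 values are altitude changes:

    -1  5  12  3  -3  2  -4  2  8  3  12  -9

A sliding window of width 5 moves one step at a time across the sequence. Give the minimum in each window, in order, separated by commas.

-3, -3, -4, -4, -4, -4, -4, -9

-1 5 12 3 -3 → min -3
5 12 3 -3 2 → min -3
12 3 -3 2 -4 → min -4
3 -3 2 -4 2 → min -4
-3 2 -4 2 8 → min -4
2 -4 2 8 3 → min -4
-4 2 8 3 12 → min -4
2 8 3 12 -9 → min -9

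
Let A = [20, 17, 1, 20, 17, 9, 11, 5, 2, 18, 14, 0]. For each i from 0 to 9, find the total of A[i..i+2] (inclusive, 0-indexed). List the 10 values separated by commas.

38, 38, 38, 46, 37, 25, 18, 25, 34, 32

(20, 17, 1) → sum 38
(17, 1, 20) → sum 38
(1, 20, 17) → sum 38
(20, 17, 9) → sum 46
(17, 9, 11) → sum 37
(9, 11, 5) → sum 25
(11, 5, 2) → sum 18
(5, 2, 18) → sum 25
(2, 18, 14) → sum 34
(18, 14, 0) → sum 32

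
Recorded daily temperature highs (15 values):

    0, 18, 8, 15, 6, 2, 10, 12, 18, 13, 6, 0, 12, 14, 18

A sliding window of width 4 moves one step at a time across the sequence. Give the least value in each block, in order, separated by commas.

[0, 18, 8, 15] → min 0
[18, 8, 15, 6] → min 6
[8, 15, 6, 2] → min 2
[15, 6, 2, 10] → min 2
[6, 2, 10, 12] → min 2
[2, 10, 12, 18] → min 2
[10, 12, 18, 13] → min 10
[12, 18, 13, 6] → min 6
[18, 13, 6, 0] → min 0
[13, 6, 0, 12] → min 0
[6, 0, 12, 14] → min 0
[0, 12, 14, 18] → min 0

0, 6, 2, 2, 2, 2, 10, 6, 0, 0, 0, 0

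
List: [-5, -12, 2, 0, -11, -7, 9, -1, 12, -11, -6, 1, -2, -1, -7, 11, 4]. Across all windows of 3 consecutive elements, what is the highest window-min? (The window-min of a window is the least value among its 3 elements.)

-1

-5 -12 2 → min -12
-12 2 0 → min -12
2 0 -11 → min -11
0 -11 -7 → min -11
-11 -7 9 → min -11
-7 9 -1 → min -7
9 -1 12 → min -1
-1 12 -11 → min -11
12 -11 -6 → min -11
-11 -6 1 → min -11
-6 1 -2 → min -6
1 -2 -1 → min -2
-2 -1 -7 → min -7
-1 -7 11 → min -7
-7 11 4 → min -7
Highest of these is -1.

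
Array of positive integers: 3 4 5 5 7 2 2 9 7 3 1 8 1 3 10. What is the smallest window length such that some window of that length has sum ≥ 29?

add 3: running sum 3 < 29
add 4: running sum 7 < 29
add 5: running sum 12 < 29
add 5: running sum 17 < 29
add 7: running sum 24 < 29
add 2: running sum 26 < 29
add 2: running sum 28 < 29
add 9: shortest ending here [5, 5, 7, 2, 2, 9] sum 30, len 6
add 7: shortest ending here [5, 7, 2, 2, 9, 7] sum 32, len 6
add 3: shortest ending here [7, 2, 2, 9, 7, 3] sum 30, len 6
add 1: shortest ending here [7, 2, 2, 9, 7, 3, 1] sum 31, len 7
add 8: shortest ending here [2, 9, 7, 3, 1, 8] sum 30, len 6
add 1: shortest ending here [9, 7, 3, 1, 8, 1] sum 29, len 6
add 3: shortest ending here [9, 7, 3, 1, 8, 1, 3] sum 32, len 7
add 10: shortest ending here [7, 3, 1, 8, 1, 3, 10] sum 33, len 7
Shortest qualifying length: 6.

6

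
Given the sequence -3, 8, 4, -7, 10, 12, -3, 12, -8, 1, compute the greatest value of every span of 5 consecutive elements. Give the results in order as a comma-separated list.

Sliding a size-5 window across the 10 values:
-3 8 4 -7 10 → max 10
8 4 -7 10 12 → max 12
4 -7 10 12 -3 → max 12
-7 10 12 -3 12 → max 12
10 12 -3 12 -8 → max 12
12 -3 12 -8 1 → max 12

10, 12, 12, 12, 12, 12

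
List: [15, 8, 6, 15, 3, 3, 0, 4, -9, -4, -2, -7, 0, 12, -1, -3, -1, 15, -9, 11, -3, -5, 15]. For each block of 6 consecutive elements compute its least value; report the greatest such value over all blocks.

Each size-6 window and its min:
[15, 8, 6, 15, 3, 3] → min 3
[8, 6, 15, 3, 3, 0] → min 0
[6, 15, 3, 3, 0, 4] → min 0
[15, 3, 3, 0, 4, -9] → min -9
[3, 3, 0, 4, -9, -4] → min -9
[3, 0, 4, -9, -4, -2] → min -9
[0, 4, -9, -4, -2, -7] → min -9
[4, -9, -4, -2, -7, 0] → min -9
[-9, -4, -2, -7, 0, 12] → min -9
[-4, -2, -7, 0, 12, -1] → min -7
[-2, -7, 0, 12, -1, -3] → min -7
[-7, 0, 12, -1, -3, -1] → min -7
[0, 12, -1, -3, -1, 15] → min -3
[12, -1, -3, -1, 15, -9] → min -9
[-1, -3, -1, 15, -9, 11] → min -9
[-3, -1, 15, -9, 11, -3] → min -9
[-1, 15, -9, 11, -3, -5] → min -9
[15, -9, 11, -3, -5, 15] → min -9
Greatest of these is 3.

3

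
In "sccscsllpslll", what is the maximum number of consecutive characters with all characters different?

[s] len 1
[s, c] len 2
[c] len 1
[c, s] len 2
[s, c] len 2
[c, s] len 2
[c, s, l] len 3
[l] len 1
[l, p] len 2
[l, p, s] len 3
[p, s, l] len 3
[l] len 1
[l] len 1
Longest all-distinct length: 3.

3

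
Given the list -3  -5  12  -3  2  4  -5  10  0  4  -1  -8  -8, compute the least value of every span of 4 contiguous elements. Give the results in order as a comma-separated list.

-5, -5, -3, -5, -5, -5, -5, -1, -8, -8

(-3, -5, 12, -3) → min -5
(-5, 12, -3, 2) → min -5
(12, -3, 2, 4) → min -3
(-3, 2, 4, -5) → min -5
(2, 4, -5, 10) → min -5
(4, -5, 10, 0) → min -5
(-5, 10, 0, 4) → min -5
(10, 0, 4, -1) → min -1
(0, 4, -1, -8) → min -8
(4, -1, -8, -8) → min -8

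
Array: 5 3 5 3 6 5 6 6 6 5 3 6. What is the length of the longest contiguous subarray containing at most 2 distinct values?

Extend right; when distinct count exceeds 2, shrink from the left:
[5] 1 distinct, len 1
[5, 3] 2 distinct, len 2
[5, 3, 5] 2 distinct, len 3
[5, 3, 5, 3] 2 distinct, len 4
[3, 6] 2 distinct, len 2
[6, 5] 2 distinct, len 2
[6, 5, 6] 2 distinct, len 3
[6, 5, 6, 6] 2 distinct, len 4
[6, 5, 6, 6, 6] 2 distinct, len 5
[6, 5, 6, 6, 6, 5] 2 distinct, len 6
[5, 3] 2 distinct, len 2
[3, 6] 2 distinct, len 2
Longest length with ≤2 distinct: 6.

6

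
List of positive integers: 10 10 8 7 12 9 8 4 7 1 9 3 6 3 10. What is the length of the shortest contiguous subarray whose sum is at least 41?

add 10: running sum 10 < 41
add 10: running sum 20 < 41
add 8: running sum 28 < 41
add 7: running sum 35 < 41
end 4: [10, 10, 8, 7, 12] sum 47, len 5
end 5: [10, 8, 7, 12, 9] sum 46, len 5
end 6: [8, 7, 12, 9, 8] sum 44, len 5
end 7: [8, 7, 12, 9, 8, 4] sum 48, len 6
end 8: [7, 12, 9, 8, 4, 7] sum 47, len 6
end 9: [12, 9, 8, 4, 7, 1] sum 41, len 6
end 10: [12, 9, 8, 4, 7, 1, 9] sum 50, len 7
end 11: [9, 8, 4, 7, 1, 9, 3] sum 41, len 7
end 12: [9, 8, 4, 7, 1, 9, 3, 6] sum 47, len 8
end 13: [8, 4, 7, 1, 9, 3, 6, 3] sum 41, len 8
end 14: [4, 7, 1, 9, 3, 6, 3, 10] sum 43, len 8
Shortest qualifying length: 5.

5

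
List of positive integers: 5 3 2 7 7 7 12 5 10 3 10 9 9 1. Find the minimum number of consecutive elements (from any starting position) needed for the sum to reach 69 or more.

add 5: running sum 5 < 69
add 3: running sum 8 < 69
add 2: running sum 10 < 69
add 7: running sum 17 < 69
add 7: running sum 24 < 69
add 7: running sum 31 < 69
add 12: running sum 43 < 69
add 5: running sum 48 < 69
add 10: running sum 58 < 69
add 3: running sum 61 < 69
add 10: shortest ending here [5, 3, 2, 7, 7, 7, 12, 5, 10, 3, 10] sum 71, len 11
add 9: shortest ending here [7, 7, 7, 12, 5, 10, 3, 10, 9] sum 70, len 9
add 9: shortest ending here [7, 7, 12, 5, 10, 3, 10, 9, 9] sum 72, len 9
add 1: shortest ending here [7, 7, 12, 5, 10, 3, 10, 9, 9, 1] sum 73, len 10
Shortest qualifying length: 9.

9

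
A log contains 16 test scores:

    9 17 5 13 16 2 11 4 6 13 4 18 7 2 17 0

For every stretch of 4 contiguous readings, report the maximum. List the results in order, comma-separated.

17, 17, 16, 16, 16, 11, 13, 13, 18, 18, 18, 18, 17

(9, 17, 5, 13) → max 17
(17, 5, 13, 16) → max 17
(5, 13, 16, 2) → max 16
(13, 16, 2, 11) → max 16
(16, 2, 11, 4) → max 16
(2, 11, 4, 6) → max 11
(11, 4, 6, 13) → max 13
(4, 6, 13, 4) → max 13
(6, 13, 4, 18) → max 18
(13, 4, 18, 7) → max 18
(4, 18, 7, 2) → max 18
(18, 7, 2, 17) → max 18
(7, 2, 17, 0) → max 17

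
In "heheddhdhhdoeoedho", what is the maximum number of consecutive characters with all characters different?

[h] len 1
[h, e] len 2
[e, h] len 2
[h, e] len 2
[h, e, d] len 3
[d] len 1
[d, h] len 2
[h, d] len 2
[d, h] len 2
[h] len 1
[h, d] len 2
[h, d, o] len 3
[h, d, o, e] len 4
[e, o] len 2
[o, e] len 2
[o, e, d] len 3
[o, e, d, h] len 4
[e, d, h, o] len 4
Longest all-distinct length: 4.

4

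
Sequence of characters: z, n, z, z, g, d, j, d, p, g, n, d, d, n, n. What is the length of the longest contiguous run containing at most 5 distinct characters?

add z: window [z] (1 distinct), len 1
add n: window [z, n] (2 distinct), len 2
add z: window [z, n, z] (2 distinct), len 3
add z: window [z, n, z, z] (2 distinct), len 4
add g: window [z, n, z, z, g] (3 distinct), len 5
add d: window [z, n, z, z, g, d] (4 distinct), len 6
add j: window [z, n, z, z, g, d, j] (5 distinct), len 7
add d: window [z, n, z, z, g, d, j, d] (5 distinct), len 8
add p: window [z, z, g, d, j, d, p] (5 distinct), len 7
add g: window [z, z, g, d, j, d, p, g] (5 distinct), len 8
add n: window [g, d, j, d, p, g, n] (5 distinct), len 7
add d: window [g, d, j, d, p, g, n, d] (5 distinct), len 8
add d: window [g, d, j, d, p, g, n, d, d] (5 distinct), len 9
add n: window [g, d, j, d, p, g, n, d, d, n] (5 distinct), len 10
add n: window [g, d, j, d, p, g, n, d, d, n, n] (5 distinct), len 11
Longest length with ≤5 distinct: 11.

11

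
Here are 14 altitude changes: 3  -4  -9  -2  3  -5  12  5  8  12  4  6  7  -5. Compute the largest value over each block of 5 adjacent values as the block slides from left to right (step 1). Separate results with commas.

3, 3, 12, 12, 12, 12, 12, 12, 12, 12

[3, -4, -9, -2, 3] → max 3
[-4, -9, -2, 3, -5] → max 3
[-9, -2, 3, -5, 12] → max 12
[-2, 3, -5, 12, 5] → max 12
[3, -5, 12, 5, 8] → max 12
[-5, 12, 5, 8, 12] → max 12
[12, 5, 8, 12, 4] → max 12
[5, 8, 12, 4, 6] → max 12
[8, 12, 4, 6, 7] → max 12
[12, 4, 6, 7, -5] → max 12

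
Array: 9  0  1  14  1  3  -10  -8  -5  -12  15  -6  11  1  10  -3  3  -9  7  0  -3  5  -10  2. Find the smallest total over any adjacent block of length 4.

Window sums for each of the 21 positions:
9 0 1 14 → sum 24
0 1 14 1 → sum 16
1 14 1 3 → sum 19
14 1 3 -10 → sum 8
1 3 -10 -8 → sum -14
3 -10 -8 -5 → sum -20
-10 -8 -5 -12 → sum -35
-8 -5 -12 15 → sum -10
-5 -12 15 -6 → sum -8
-12 15 -6 11 → sum 8
15 -6 11 1 → sum 21
-6 11 1 10 → sum 16
11 1 10 -3 → sum 19
1 10 -3 3 → sum 11
10 -3 3 -9 → sum 1
-3 3 -9 7 → sum -2
3 -9 7 0 → sum 1
-9 7 0 -3 → sum -5
7 0 -3 5 → sum 9
0 -3 5 -10 → sum -8
-3 5 -10 2 → sum -6
Smallest of these is -35.

-35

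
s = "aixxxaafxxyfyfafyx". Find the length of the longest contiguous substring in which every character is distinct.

4

add a: [a] len 1
add i: [a, i] len 2
add x: [a, i, x] len 3
add x (repeat x, move left end past it): [x] len 1
add x (repeat x, move left end past it): [x] len 1
add a: [x, a] len 2
add a (repeat a, move left end past it): [a] len 1
add f: [a, f] len 2
add x: [a, f, x] len 3
add x (repeat x, move left end past it): [x] len 1
add y: [x, y] len 2
add f: [x, y, f] len 3
add y (repeat y, move left end past it): [f, y] len 2
add f (repeat f, move left end past it): [y, f] len 2
add a: [y, f, a] len 3
add f (repeat f, move left end past it): [a, f] len 2
add y: [a, f, y] len 3
add x: [a, f, y, x] len 4
Longest all-distinct length: 4.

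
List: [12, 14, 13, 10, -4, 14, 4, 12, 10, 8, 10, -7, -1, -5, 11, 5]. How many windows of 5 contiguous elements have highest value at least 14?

(12, 14, 13, 10, -4) → max 14  ≥ 14 ✓
(14, 13, 10, -4, 14) → max 14  ≥ 14 ✓
(13, 10, -4, 14, 4) → max 14  ≥ 14 ✓
(10, -4, 14, 4, 12) → max 14  ≥ 14 ✓
(-4, 14, 4, 12, 10) → max 14  ≥ 14 ✓
(14, 4, 12, 10, 8) → max 14  ≥ 14 ✓
(4, 12, 10, 8, 10) → max 12
(12, 10, 8, 10, -7) → max 12
(10, 8, 10, -7, -1) → max 10
(8, 10, -7, -1, -5) → max 10
(10, -7, -1, -5, 11) → max 11
(-7, -1, -5, 11, 5) → max 11
6 windows satisfy the condition.

6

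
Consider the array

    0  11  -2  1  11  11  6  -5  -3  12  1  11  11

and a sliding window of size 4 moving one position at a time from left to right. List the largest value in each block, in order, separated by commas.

Sliding a size-4 window across the 13 values:
[0, 11, -2, 1] → max 11
[11, -2, 1, 11] → max 11
[-2, 1, 11, 11] → max 11
[1, 11, 11, 6] → max 11
[11, 11, 6, -5] → max 11
[11, 6, -5, -3] → max 11
[6, -5, -3, 12] → max 12
[-5, -3, 12, 1] → max 12
[-3, 12, 1, 11] → max 12
[12, 1, 11, 11] → max 12

11, 11, 11, 11, 11, 11, 12, 12, 12, 12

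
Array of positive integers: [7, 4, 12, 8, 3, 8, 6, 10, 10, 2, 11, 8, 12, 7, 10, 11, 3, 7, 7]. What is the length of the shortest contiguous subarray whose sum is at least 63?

Extend right; whenever the sum reaches 63, record the length and shrink from the left:
add 7: running sum 7 < 63
add 4: running sum 11 < 63
add 12: running sum 23 < 63
add 8: running sum 31 < 63
add 3: running sum 34 < 63
add 8: running sum 42 < 63
add 6: running sum 48 < 63
add 10: running sum 58 < 63
end 8: [7, 4, 12, 8, 3, 8, 6, 10, 10] sum 68, len 9
end 9: [4, 12, 8, 3, 8, 6, 10, 10, 2] sum 63, len 9
end 10: [12, 8, 3, 8, 6, 10, 10, 2, 11] sum 70, len 9
end 11: [8, 3, 8, 6, 10, 10, 2, 11, 8] sum 66, len 9
end 12: [8, 6, 10, 10, 2, 11, 8, 12] sum 67, len 8
end 13: [6, 10, 10, 2, 11, 8, 12, 7] sum 66, len 8
end 14: [10, 10, 2, 11, 8, 12, 7, 10] sum 70, len 8
end 15: [10, 2, 11, 8, 12, 7, 10, 11] sum 71, len 8
end 16: [2, 11, 8, 12, 7, 10, 11, 3] sum 64, len 8
end 17: [11, 8, 12, 7, 10, 11, 3, 7] sum 69, len 8
end 18: [8, 12, 7, 10, 11, 3, 7, 7] sum 65, len 8
Shortest qualifying length: 8.

8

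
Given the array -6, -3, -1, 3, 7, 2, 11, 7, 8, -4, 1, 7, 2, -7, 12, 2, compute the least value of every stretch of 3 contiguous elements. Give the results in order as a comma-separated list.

-6, -3, -1, 2, 2, 2, 7, -4, -4, -4, 1, -7, -7, -7

-6 -3 -1 → min -6
-3 -1 3 → min -3
-1 3 7 → min -1
3 7 2 → min 2
7 2 11 → min 2
2 11 7 → min 2
11 7 8 → min 7
7 8 -4 → min -4
8 -4 1 → min -4
-4 1 7 → min -4
1 7 2 → min 1
7 2 -7 → min -7
2 -7 12 → min -7
-7 12 2 → min -7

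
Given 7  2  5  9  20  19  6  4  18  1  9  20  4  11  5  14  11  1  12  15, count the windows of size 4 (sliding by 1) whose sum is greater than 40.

7

(7, 2, 5, 9) → sum 23
(2, 5, 9, 20) → sum 36
(5, 9, 20, 19) → sum 53  > 40 ✓
(9, 20, 19, 6) → sum 54  > 40 ✓
(20, 19, 6, 4) → sum 49  > 40 ✓
(19, 6, 4, 18) → sum 47  > 40 ✓
(6, 4, 18, 1) → sum 29
(4, 18, 1, 9) → sum 32
(18, 1, 9, 20) → sum 48  > 40 ✓
(1, 9, 20, 4) → sum 34
(9, 20, 4, 11) → sum 44  > 40 ✓
(20, 4, 11, 5) → sum 40
(4, 11, 5, 14) → sum 34
(11, 5, 14, 11) → sum 41  > 40 ✓
(5, 14, 11, 1) → sum 31
(14, 11, 1, 12) → sum 38
(11, 1, 12, 15) → sum 39
7 windows satisfy the condition.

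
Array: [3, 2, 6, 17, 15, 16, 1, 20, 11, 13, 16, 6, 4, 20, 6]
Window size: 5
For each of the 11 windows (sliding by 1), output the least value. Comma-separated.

2, 2, 1, 1, 1, 1, 1, 6, 4, 4, 4

(3, 2, 6, 17, 15) → min 2
(2, 6, 17, 15, 16) → min 2
(6, 17, 15, 16, 1) → min 1
(17, 15, 16, 1, 20) → min 1
(15, 16, 1, 20, 11) → min 1
(16, 1, 20, 11, 13) → min 1
(1, 20, 11, 13, 16) → min 1
(20, 11, 13, 16, 6) → min 6
(11, 13, 16, 6, 4) → min 4
(13, 16, 6, 4, 20) → min 4
(16, 6, 4, 20, 6) → min 4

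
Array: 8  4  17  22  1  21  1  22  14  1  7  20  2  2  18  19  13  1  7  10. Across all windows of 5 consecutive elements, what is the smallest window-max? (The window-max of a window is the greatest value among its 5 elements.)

19

Window maxs for each of the 16 positions:
8 4 17 22 1 → max 22
4 17 22 1 21 → max 22
17 22 1 21 1 → max 22
22 1 21 1 22 → max 22
1 21 1 22 14 → max 22
21 1 22 14 1 → max 22
1 22 14 1 7 → max 22
22 14 1 7 20 → max 22
14 1 7 20 2 → max 20
1 7 20 2 2 → max 20
7 20 2 2 18 → max 20
20 2 2 18 19 → max 20
2 2 18 19 13 → max 19
2 18 19 13 1 → max 19
18 19 13 1 7 → max 19
19 13 1 7 10 → max 19
Smallest of these is 19.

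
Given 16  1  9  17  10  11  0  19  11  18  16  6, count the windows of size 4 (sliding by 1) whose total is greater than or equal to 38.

8

16 1 9 17 → sum 43  ≥ 38 ✓
1 9 17 10 → sum 37
9 17 10 11 → sum 47  ≥ 38 ✓
17 10 11 0 → sum 38  ≥ 38 ✓
10 11 0 19 → sum 40  ≥ 38 ✓
11 0 19 11 → sum 41  ≥ 38 ✓
0 19 11 18 → sum 48  ≥ 38 ✓
19 11 18 16 → sum 64  ≥ 38 ✓
11 18 16 6 → sum 51  ≥ 38 ✓
8 windows satisfy the condition.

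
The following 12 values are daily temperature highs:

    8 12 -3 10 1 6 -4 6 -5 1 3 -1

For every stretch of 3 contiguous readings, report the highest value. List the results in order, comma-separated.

12, 12, 10, 10, 6, 6, 6, 6, 3, 3

[8, 12, -3] → max 12
[12, -3, 10] → max 12
[-3, 10, 1] → max 10
[10, 1, 6] → max 10
[1, 6, -4] → max 6
[6, -4, 6] → max 6
[-4, 6, -5] → max 6
[6, -5, 1] → max 6
[-5, 1, 3] → max 3
[1, 3, -1] → max 3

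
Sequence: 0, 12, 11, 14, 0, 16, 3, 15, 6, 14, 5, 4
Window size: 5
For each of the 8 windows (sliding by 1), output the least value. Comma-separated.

0, 0, 0, 0, 0, 3, 3, 4

Sliding a size-5 window across the 12 values:
0 12 11 14 0 → min 0
12 11 14 0 16 → min 0
11 14 0 16 3 → min 0
14 0 16 3 15 → min 0
0 16 3 15 6 → min 0
16 3 15 6 14 → min 3
3 15 6 14 5 → min 3
15 6 14 5 4 → min 4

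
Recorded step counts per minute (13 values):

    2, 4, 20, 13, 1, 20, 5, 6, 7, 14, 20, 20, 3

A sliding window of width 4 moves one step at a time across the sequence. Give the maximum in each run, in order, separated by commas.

Sliding a size-4 window across the 13 values:
[2, 4, 20, 13] → max 20
[4, 20, 13, 1] → max 20
[20, 13, 1, 20] → max 20
[13, 1, 20, 5] → max 20
[1, 20, 5, 6] → max 20
[20, 5, 6, 7] → max 20
[5, 6, 7, 14] → max 14
[6, 7, 14, 20] → max 20
[7, 14, 20, 20] → max 20
[14, 20, 20, 3] → max 20

20, 20, 20, 20, 20, 20, 14, 20, 20, 20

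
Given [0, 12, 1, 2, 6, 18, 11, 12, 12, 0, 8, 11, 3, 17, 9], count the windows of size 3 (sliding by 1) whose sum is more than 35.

0 12 1 → sum 13
12 1 2 → sum 15
1 2 6 → sum 9
2 6 18 → sum 26
6 18 11 → sum 35
18 11 12 → sum 41  > 35 ✓
11 12 12 → sum 35
12 12 0 → sum 24
12 0 8 → sum 20
0 8 11 → sum 19
8 11 3 → sum 22
11 3 17 → sum 31
3 17 9 → sum 29
1 window satisfy the condition.

1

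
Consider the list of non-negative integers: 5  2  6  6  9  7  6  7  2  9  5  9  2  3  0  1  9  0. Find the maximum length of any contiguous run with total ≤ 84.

Extend to the right; shrink from the left whenever the sum exceeds 84:
[5] sum 5 len 1
[5, 2] sum 7 len 2
[5, 2, 6] sum 13 len 3
[5, 2, 6, 6] sum 19 len 4
[5, 2, 6, 6, 9] sum 28 len 5
[5, 2, 6, 6, 9, 7] sum 35 len 6
[5, 2, 6, 6, 9, 7, 6] sum 41 len 7
[5, 2, 6, 6, 9, 7, 6, 7] sum 48 len 8
[5, 2, 6, 6, 9, 7, 6, 7, 2] sum 50 len 9
[5, 2, 6, 6, 9, 7, 6, 7, 2, 9] sum 59 len 10
[5, 2, 6, 6, 9, 7, 6, 7, 2, 9, 5] sum 64 len 11
[5, 2, 6, 6, 9, 7, 6, 7, 2, 9, 5, 9] sum 73 len 12
[5, 2, 6, 6, 9, 7, 6, 7, 2, 9, 5, 9, 2] sum 75 len 13
[5, 2, 6, 6, 9, 7, 6, 7, 2, 9, 5, 9, 2, 3] sum 78 len 14
[5, 2, 6, 6, 9, 7, 6, 7, 2, 9, 5, 9, 2, 3, 0] sum 78 len 15
[5, 2, 6, 6, 9, 7, 6, 7, 2, 9, 5, 9, 2, 3, 0, 1] sum 79 len 16
[2, 6, 6, 9, 7, 6, 7, 2, 9, 5, 9, 2, 3, 0, 1, 9] sum 83 len 16
[2, 6, 6, 9, 7, 6, 7, 2, 9, 5, 9, 2, 3, 0, 1, 9, 0] sum 83 len 17
Longest length seen: 17.

17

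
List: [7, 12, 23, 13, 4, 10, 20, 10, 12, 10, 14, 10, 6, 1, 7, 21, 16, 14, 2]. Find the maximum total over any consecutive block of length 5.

Each size-5 window and its sum:
7 12 23 13 4 → sum 59
12 23 13 4 10 → sum 62
23 13 4 10 20 → sum 70
13 4 10 20 10 → sum 57
4 10 20 10 12 → sum 56
10 20 10 12 10 → sum 62
20 10 12 10 14 → sum 66
10 12 10 14 10 → sum 56
12 10 14 10 6 → sum 52
10 14 10 6 1 → sum 41
14 10 6 1 7 → sum 38
10 6 1 7 21 → sum 45
6 1 7 21 16 → sum 51
1 7 21 16 14 → sum 59
7 21 16 14 2 → sum 60
Maximum of these is 70.

70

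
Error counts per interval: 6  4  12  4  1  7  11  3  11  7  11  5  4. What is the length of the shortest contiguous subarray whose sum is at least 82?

add 6: running sum 6 < 82
add 4: running sum 10 < 82
add 12: running sum 22 < 82
add 4: running sum 26 < 82
add 1: running sum 27 < 82
add 7: running sum 34 < 82
add 11: running sum 45 < 82
add 3: running sum 48 < 82
add 11: running sum 59 < 82
add 7: running sum 66 < 82
add 11: running sum 77 < 82
add 5: shortest ending here [6, 4, 12, 4, 1, 7, 11, 3, 11, 7, 11, 5] sum 82, len 12
add 4: shortest ending here [6, 4, 12, 4, 1, 7, 11, 3, 11, 7, 11, 5, 4] sum 86, len 13
Shortest qualifying length: 12.

12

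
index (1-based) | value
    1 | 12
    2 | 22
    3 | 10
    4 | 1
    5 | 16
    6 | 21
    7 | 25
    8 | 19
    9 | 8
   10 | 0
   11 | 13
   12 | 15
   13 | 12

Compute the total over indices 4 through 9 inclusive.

90

Elements at indices 4..9: 1, 16, 21, 25, 19, 8
sum(1, 16, 21, 25, 19, 8) = 90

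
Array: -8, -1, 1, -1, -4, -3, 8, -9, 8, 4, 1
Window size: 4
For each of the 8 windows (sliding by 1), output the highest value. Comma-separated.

1, 1, 1, 8, 8, 8, 8, 8

Sliding a size-4 window across the 11 values:
(-8, -1, 1, -1) → max 1
(-1, 1, -1, -4) → max 1
(1, -1, -4, -3) → max 1
(-1, -4, -3, 8) → max 8
(-4, -3, 8, -9) → max 8
(-3, 8, -9, 8) → max 8
(8, -9, 8, 4) → max 8
(-9, 8, 4, 1) → max 8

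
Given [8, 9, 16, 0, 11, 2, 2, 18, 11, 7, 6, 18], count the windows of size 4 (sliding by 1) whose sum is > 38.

2

[8, 9, 16, 0] → sum 33
[9, 16, 0, 11] → sum 36
[16, 0, 11, 2] → sum 29
[0, 11, 2, 2] → sum 15
[11, 2, 2, 18] → sum 33
[2, 2, 18, 11] → sum 33
[2, 18, 11, 7] → sum 38
[18, 11, 7, 6] → sum 42  > 38 ✓
[11, 7, 6, 18] → sum 42  > 38 ✓
2 windows satisfy the condition.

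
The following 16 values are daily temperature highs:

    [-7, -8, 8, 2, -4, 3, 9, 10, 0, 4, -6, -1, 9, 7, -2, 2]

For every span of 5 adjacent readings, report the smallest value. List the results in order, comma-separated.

[-7, -8, 8, 2, -4] → min -8
[-8, 8, 2, -4, 3] → min -8
[8, 2, -4, 3, 9] → min -4
[2, -4, 3, 9, 10] → min -4
[-4, 3, 9, 10, 0] → min -4
[3, 9, 10, 0, 4] → min 0
[9, 10, 0, 4, -6] → min -6
[10, 0, 4, -6, -1] → min -6
[0, 4, -6, -1, 9] → min -6
[4, -6, -1, 9, 7] → min -6
[-6, -1, 9, 7, -2] → min -6
[-1, 9, 7, -2, 2] → min -2

-8, -8, -4, -4, -4, 0, -6, -6, -6, -6, -6, -2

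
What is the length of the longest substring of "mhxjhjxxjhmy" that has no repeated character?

[m] len 1
[m, h] len 2
[m, h, x] len 3
[m, h, x, j] len 4
[x, j, h] len 3
[h, j] len 2
[h, j, x] len 3
[x] len 1
[x, j] len 2
[x, j, h] len 3
[x, j, h, m] len 4
[x, j, h, m, y] len 5
Longest all-distinct length: 5.

5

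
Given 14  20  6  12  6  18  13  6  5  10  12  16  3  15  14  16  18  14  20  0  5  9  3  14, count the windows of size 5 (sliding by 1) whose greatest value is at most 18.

[14, 20, 6, 12, 6] → max 20
[20, 6, 12, 6, 18] → max 20
[6, 12, 6, 18, 13] → max 18  ≤ 18 ✓
[12, 6, 18, 13, 6] → max 18  ≤ 18 ✓
[6, 18, 13, 6, 5] → max 18  ≤ 18 ✓
[18, 13, 6, 5, 10] → max 18  ≤ 18 ✓
[13, 6, 5, 10, 12] → max 13  ≤ 18 ✓
[6, 5, 10, 12, 16] → max 16  ≤ 18 ✓
[5, 10, 12, 16, 3] → max 16  ≤ 18 ✓
[10, 12, 16, 3, 15] → max 16  ≤ 18 ✓
[12, 16, 3, 15, 14] → max 16  ≤ 18 ✓
[16, 3, 15, 14, 16] → max 16  ≤ 18 ✓
[3, 15, 14, 16, 18] → max 18  ≤ 18 ✓
[15, 14, 16, 18, 14] → max 18  ≤ 18 ✓
[14, 16, 18, 14, 20] → max 20
[16, 18, 14, 20, 0] → max 20
[18, 14, 20, 0, 5] → max 20
[14, 20, 0, 5, 9] → max 20
[20, 0, 5, 9, 3] → max 20
[0, 5, 9, 3, 14] → max 14  ≤ 18 ✓
13 windows satisfy the condition.

13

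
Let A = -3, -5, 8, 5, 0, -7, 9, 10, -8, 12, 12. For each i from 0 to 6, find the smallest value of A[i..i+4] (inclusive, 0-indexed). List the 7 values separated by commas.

-5, -7, -7, -7, -8, -8, -8

-3 -5 8 5 0 → min -5
-5 8 5 0 -7 → min -7
8 5 0 -7 9 → min -7
5 0 -7 9 10 → min -7
0 -7 9 10 -8 → min -8
-7 9 10 -8 12 → min -8
9 10 -8 12 12 → min -8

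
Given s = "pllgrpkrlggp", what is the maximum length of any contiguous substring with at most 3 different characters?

4

add p: window [p] (1 distinct), len 1
add l: window [p, l] (2 distinct), len 2
add l: window [p, l, l] (2 distinct), len 3
add g: window [p, l, l, g] (3 distinct), len 4
add r: window [l, l, g, r] (3 distinct), len 4
add p: window [g, r, p] (3 distinct), len 3
add k: window [r, p, k] (3 distinct), len 3
add r: window [r, p, k, r] (3 distinct), len 4
add l: window [k, r, l] (3 distinct), len 3
add g: window [r, l, g] (3 distinct), len 3
add g: window [r, l, g, g] (3 distinct), len 4
add p: window [l, g, g, p] (3 distinct), len 4
Longest length with ≤3 distinct: 4.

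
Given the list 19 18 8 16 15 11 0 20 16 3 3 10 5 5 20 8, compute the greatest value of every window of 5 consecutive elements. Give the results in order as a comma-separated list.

19, 18, 16, 20, 20, 20, 20, 20, 16, 10, 20, 20

(19, 18, 8, 16, 15) → max 19
(18, 8, 16, 15, 11) → max 18
(8, 16, 15, 11, 0) → max 16
(16, 15, 11, 0, 20) → max 20
(15, 11, 0, 20, 16) → max 20
(11, 0, 20, 16, 3) → max 20
(0, 20, 16, 3, 3) → max 20
(20, 16, 3, 3, 10) → max 20
(16, 3, 3, 10, 5) → max 16
(3, 3, 10, 5, 5) → max 10
(3, 10, 5, 5, 20) → max 20
(10, 5, 5, 20, 8) → max 20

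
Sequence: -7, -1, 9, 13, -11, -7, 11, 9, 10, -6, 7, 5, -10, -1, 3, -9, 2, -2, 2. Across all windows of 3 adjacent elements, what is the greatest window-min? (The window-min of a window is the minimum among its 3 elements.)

9

[-7, -1, 9] → min -7
[-1, 9, 13] → min -1
[9, 13, -11] → min -11
[13, -11, -7] → min -11
[-11, -7, 11] → min -11
[-7, 11, 9] → min -7
[11, 9, 10] → min 9
[9, 10, -6] → min -6
[10, -6, 7] → min -6
[-6, 7, 5] → min -6
[7, 5, -10] → min -10
[5, -10, -1] → min -10
[-10, -1, 3] → min -10
[-1, 3, -9] → min -9
[3, -9, 2] → min -9
[-9, 2, -2] → min -9
[2, -2, 2] → min -2
Greatest of these is 9.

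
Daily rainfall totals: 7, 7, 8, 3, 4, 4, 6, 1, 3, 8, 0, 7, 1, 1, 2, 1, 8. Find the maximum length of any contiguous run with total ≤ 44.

Extend to the right; shrink from the left whenever the sum exceeds 44:
→ 7: sum 7, len 1
→ 7: sum 14, len 2
→ 8: sum 22, len 3
→ 3: sum 25, len 4
→ 4: sum 29, len 5
→ 4: sum 33, len 6
→ 6: sum 39, len 7
→ 1: sum 40, len 8
→ 3: sum 43, len 9
→ 8 (dropped 7): sum 44, len 9
→ 0: sum 44, len 10
→ 7 (dropped 7): sum 44, len 10
→ 1 (dropped 8): sum 37, len 10
→ 1: sum 38, len 11
→ 2: sum 40, len 12
→ 1: sum 41, len 13
→ 8 (dropped 3, 4): sum 42, len 12
Longest length seen: 13.

13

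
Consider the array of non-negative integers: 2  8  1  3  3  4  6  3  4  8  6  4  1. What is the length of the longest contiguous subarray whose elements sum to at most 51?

add 2: [2] sum 2, len 1
add 8: [2, 8] sum 10, len 2
add 1: [2, 8, 1] sum 11, len 3
add 3: [2, 8, 1, 3] sum 14, len 4
add 3: [2, 8, 1, 3, 3] sum 17, len 5
add 4: [2, 8, 1, 3, 3, 4] sum 21, len 6
add 6: [2, 8, 1, 3, 3, 4, 6] sum 27, len 7
add 3: [2, 8, 1, 3, 3, 4, 6, 3] sum 30, len 8
add 4: [2, 8, 1, 3, 3, 4, 6, 3, 4] sum 34, len 9
add 8: [2, 8, 1, 3, 3, 4, 6, 3, 4, 8] sum 42, len 10
add 6: [2, 8, 1, 3, 3, 4, 6, 3, 4, 8, 6] sum 48, len 11
add 4: [8, 1, 3, 3, 4, 6, 3, 4, 8, 6, 4] sum 50, len 11
add 1: [8, 1, 3, 3, 4, 6, 3, 4, 8, 6, 4, 1] sum 51, len 12
Longest length seen: 12.

12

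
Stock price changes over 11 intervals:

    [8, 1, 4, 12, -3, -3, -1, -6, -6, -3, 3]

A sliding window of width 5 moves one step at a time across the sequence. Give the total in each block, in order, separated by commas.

(8, 1, 4, 12, -3) → sum 22
(1, 4, 12, -3, -3) → sum 11
(4, 12, -3, -3, -1) → sum 9
(12, -3, -3, -1, -6) → sum -1
(-3, -3, -1, -6, -6) → sum -19
(-3, -1, -6, -6, -3) → sum -19
(-1, -6, -6, -3, 3) → sum -13

22, 11, 9, -1, -19, -19, -13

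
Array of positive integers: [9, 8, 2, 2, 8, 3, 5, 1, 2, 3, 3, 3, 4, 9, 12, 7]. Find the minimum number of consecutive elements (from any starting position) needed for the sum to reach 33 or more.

5

add 9: running sum 9 < 33
add 8: running sum 17 < 33
add 2: running sum 19 < 33
add 2: running sum 21 < 33
add 8: running sum 29 < 33
add 3: running sum 32 < 33
add 5: shortest ending here [9, 8, 2, 2, 8, 3, 5] sum 37, len 7
add 1: shortest ending here [9, 8, 2, 2, 8, 3, 5, 1] sum 38, len 8
add 2: shortest ending here [9, 8, 2, 2, 8, 3, 5, 1, 2] sum 40, len 9
add 3: shortest ending here [8, 2, 2, 8, 3, 5, 1, 2, 3] sum 34, len 9
add 3: shortest ending here [8, 2, 2, 8, 3, 5, 1, 2, 3, 3] sum 37, len 10
add 3: shortest ending here [8, 2, 2, 8, 3, 5, 1, 2, 3, 3, 3] sum 40, len 11
add 4: shortest ending here [2, 8, 3, 5, 1, 2, 3, 3, 3, 4] sum 34, len 10
add 9: shortest ending here [3, 5, 1, 2, 3, 3, 3, 4, 9] sum 33, len 9
add 12: shortest ending here [3, 3, 3, 4, 9, 12] sum 34, len 6
add 7: shortest ending here [3, 4, 9, 12, 7] sum 35, len 5
Shortest qualifying length: 5.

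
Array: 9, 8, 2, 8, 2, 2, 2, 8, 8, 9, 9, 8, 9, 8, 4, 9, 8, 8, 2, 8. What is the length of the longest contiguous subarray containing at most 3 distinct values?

14

[9] 1 distinct, len 1
[9, 8] 2 distinct, len 2
[9, 8, 2] 3 distinct, len 3
[9, 8, 2, 8] 3 distinct, len 4
[9, 8, 2, 8, 2] 3 distinct, len 5
[9, 8, 2, 8, 2, 2] 3 distinct, len 6
[9, 8, 2, 8, 2, 2, 2] 3 distinct, len 7
[9, 8, 2, 8, 2, 2, 2, 8] 3 distinct, len 8
[9, 8, 2, 8, 2, 2, 2, 8, 8] 3 distinct, len 9
[9, 8, 2, 8, 2, 2, 2, 8, 8, 9] 3 distinct, len 10
[9, 8, 2, 8, 2, 2, 2, 8, 8, 9, 9] 3 distinct, len 11
[9, 8, 2, 8, 2, 2, 2, 8, 8, 9, 9, 8] 3 distinct, len 12
[9, 8, 2, 8, 2, 2, 2, 8, 8, 9, 9, 8, 9] 3 distinct, len 13
[9, 8, 2, 8, 2, 2, 2, 8, 8, 9, 9, 8, 9, 8] 3 distinct, len 14
[8, 8, 9, 9, 8, 9, 8, 4] 3 distinct, len 8
[8, 8, 9, 9, 8, 9, 8, 4, 9] 3 distinct, len 9
[8, 8, 9, 9, 8, 9, 8, 4, 9, 8] 3 distinct, len 10
[8, 8, 9, 9, 8, 9, 8, 4, 9, 8, 8] 3 distinct, len 11
[9, 8, 8, 2] 3 distinct, len 4
[9, 8, 8, 2, 8] 3 distinct, len 5
Longest length with ≤3 distinct: 14.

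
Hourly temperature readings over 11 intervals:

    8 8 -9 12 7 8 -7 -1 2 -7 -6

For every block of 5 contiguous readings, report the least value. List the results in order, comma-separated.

8 8 -9 12 7 → min -9
8 -9 12 7 8 → min -9
-9 12 7 8 -7 → min -9
12 7 8 -7 -1 → min -7
7 8 -7 -1 2 → min -7
8 -7 -1 2 -7 → min -7
-7 -1 2 -7 -6 → min -7

-9, -9, -9, -7, -7, -7, -7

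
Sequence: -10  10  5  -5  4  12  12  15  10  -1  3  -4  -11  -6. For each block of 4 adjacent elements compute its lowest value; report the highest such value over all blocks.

-10 10 5 -5 → min -10
10 5 -5 4 → min -5
5 -5 4 12 → min -5
-5 4 12 12 → min -5
4 12 12 15 → min 4
12 12 15 10 → min 10
12 15 10 -1 → min -1
15 10 -1 3 → min -1
10 -1 3 -4 → min -4
-1 3 -4 -11 → min -11
3 -4 -11 -6 → min -11
Highest of these is 10.

10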